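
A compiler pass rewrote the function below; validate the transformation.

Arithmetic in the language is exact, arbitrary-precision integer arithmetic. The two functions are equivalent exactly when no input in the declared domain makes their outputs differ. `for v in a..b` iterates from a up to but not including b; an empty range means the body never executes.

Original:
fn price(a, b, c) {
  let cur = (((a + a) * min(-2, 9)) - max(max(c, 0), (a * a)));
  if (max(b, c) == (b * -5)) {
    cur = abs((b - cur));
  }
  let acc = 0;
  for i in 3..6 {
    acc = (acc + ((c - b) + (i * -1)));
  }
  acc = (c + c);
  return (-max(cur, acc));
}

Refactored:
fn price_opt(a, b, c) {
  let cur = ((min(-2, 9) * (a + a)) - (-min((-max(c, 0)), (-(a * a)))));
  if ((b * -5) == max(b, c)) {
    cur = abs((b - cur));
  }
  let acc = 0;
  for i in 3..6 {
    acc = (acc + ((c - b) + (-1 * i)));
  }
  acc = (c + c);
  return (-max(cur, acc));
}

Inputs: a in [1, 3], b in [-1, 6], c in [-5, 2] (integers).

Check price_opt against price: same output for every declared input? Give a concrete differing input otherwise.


Reading the diff, among the changes: min/max/abs usage differs.
Spot check at a=3, b=5, c=1 — price: cur=-21, then (max(b, c) == (b * -5)) is false, then acc=0, then (i=3), then acc=-7, then (i=4), then acc=-15, then (i=5), then acc=-24, then acc=2, then returns -2. price_opt: cur=-21, then ((b * -5) == max(b, c)) is false, then acc=0, then (i=3), then acc=-7, then (i=4), then acc=-15, then (i=5), then acc=-24, then acc=2, then returns -2. Both give -2.
Sweeping the whole domain (192 inputs) finds no disagreement.
verdict: equivalent


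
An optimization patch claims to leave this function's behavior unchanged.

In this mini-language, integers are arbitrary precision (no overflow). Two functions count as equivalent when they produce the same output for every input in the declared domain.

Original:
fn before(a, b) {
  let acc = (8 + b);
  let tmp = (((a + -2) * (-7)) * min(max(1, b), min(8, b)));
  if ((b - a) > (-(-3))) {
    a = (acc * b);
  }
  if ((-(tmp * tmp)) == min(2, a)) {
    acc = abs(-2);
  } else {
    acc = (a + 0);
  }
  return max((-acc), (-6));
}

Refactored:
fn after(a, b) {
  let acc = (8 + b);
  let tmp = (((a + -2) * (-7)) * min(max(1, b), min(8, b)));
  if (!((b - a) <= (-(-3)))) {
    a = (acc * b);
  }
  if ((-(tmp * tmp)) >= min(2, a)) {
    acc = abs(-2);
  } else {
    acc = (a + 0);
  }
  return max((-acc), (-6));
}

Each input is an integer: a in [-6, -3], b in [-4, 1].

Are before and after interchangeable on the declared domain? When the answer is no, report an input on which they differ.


The rewrite breaks on a=-3, b=0, where the results are 3 and -2.
before: acc = 8; tmp = 0; ((b - a) > (-(-3))) -> false; ((-(tmp * tmp)) == min(2, a)) -> false; acc = -3; return 3
after: acc = 8; tmp = 0; (!((b - a) <= (-(-3)))) -> false; ((-(tmp * tmp)) >= min(2, a)) -> true; acc = 2; return -2
verdict: not equivalent; witness: a=-3, b=0


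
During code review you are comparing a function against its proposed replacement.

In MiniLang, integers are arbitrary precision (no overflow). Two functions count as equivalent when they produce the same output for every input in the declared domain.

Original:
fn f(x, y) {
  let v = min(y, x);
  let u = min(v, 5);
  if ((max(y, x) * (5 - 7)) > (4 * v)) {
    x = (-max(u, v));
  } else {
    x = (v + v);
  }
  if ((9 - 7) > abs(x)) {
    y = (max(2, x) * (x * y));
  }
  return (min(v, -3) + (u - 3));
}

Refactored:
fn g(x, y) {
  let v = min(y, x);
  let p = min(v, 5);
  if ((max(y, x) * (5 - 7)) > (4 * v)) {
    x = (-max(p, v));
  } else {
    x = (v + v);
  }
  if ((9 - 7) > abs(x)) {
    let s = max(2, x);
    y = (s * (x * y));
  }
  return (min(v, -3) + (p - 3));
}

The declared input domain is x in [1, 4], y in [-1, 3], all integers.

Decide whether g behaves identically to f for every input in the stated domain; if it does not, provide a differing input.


The two versions differ — the changes include statement counts differ, plus local variable names differ.
Spot check at x=2, y=1 — f: v becomes 1; next u becomes 1; next ((max(y, x) * (5 - 7)) > (4 * v)) evaluates to false; next x becomes 2; next ((9 - 7) > abs(x)) evaluates to false; next final value -5. g: v becomes 1; next p becomes 1; next ((max(y, x) * (5 - 7)) > (4 * v)) evaluates to false; next x becomes 2; next ((9 - 7) > abs(x)) evaluates to false; next final value -5. Both give -5.
Checked all 20 inputs in the declared domain: the outputs agree on every one.
verdict: equivalent


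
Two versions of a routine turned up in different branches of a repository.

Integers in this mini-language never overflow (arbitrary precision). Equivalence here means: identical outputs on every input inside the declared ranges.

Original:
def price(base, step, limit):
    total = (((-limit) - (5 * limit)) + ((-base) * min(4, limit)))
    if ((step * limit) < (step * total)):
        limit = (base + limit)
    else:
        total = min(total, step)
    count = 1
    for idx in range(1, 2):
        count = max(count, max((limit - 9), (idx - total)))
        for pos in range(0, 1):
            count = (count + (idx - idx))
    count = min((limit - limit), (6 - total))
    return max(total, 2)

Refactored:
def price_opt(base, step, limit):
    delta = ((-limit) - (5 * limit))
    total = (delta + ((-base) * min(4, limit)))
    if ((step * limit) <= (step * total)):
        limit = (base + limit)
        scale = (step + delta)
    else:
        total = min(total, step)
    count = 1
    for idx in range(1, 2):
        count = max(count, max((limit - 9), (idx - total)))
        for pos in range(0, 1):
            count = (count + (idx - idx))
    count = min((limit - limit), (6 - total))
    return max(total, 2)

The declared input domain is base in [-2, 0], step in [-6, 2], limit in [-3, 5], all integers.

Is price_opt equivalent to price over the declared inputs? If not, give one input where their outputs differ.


Input base=-2, step=0, limit=-3: 2 from price versus 12 from price_opt.
verdict: not equivalent; witness: base=-2, step=0, limit=-3


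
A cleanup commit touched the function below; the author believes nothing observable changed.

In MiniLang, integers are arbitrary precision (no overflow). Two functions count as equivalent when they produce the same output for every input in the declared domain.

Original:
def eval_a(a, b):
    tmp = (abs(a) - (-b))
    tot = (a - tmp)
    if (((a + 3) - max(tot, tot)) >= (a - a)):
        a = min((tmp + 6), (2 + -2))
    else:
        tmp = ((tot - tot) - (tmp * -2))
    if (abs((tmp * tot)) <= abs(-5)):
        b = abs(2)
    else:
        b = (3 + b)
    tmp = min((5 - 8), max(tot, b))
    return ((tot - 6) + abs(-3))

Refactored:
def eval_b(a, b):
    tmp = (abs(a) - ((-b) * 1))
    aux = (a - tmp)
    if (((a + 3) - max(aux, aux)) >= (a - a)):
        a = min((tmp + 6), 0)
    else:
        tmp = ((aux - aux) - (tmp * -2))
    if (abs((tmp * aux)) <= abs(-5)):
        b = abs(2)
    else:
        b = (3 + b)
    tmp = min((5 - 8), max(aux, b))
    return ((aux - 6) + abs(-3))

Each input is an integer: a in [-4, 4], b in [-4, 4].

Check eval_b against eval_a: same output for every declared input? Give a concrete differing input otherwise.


Although constant usage differs; also local variable names differ; also arithmetic usage differs, 81/81 inputs agree.
verdict: equivalent


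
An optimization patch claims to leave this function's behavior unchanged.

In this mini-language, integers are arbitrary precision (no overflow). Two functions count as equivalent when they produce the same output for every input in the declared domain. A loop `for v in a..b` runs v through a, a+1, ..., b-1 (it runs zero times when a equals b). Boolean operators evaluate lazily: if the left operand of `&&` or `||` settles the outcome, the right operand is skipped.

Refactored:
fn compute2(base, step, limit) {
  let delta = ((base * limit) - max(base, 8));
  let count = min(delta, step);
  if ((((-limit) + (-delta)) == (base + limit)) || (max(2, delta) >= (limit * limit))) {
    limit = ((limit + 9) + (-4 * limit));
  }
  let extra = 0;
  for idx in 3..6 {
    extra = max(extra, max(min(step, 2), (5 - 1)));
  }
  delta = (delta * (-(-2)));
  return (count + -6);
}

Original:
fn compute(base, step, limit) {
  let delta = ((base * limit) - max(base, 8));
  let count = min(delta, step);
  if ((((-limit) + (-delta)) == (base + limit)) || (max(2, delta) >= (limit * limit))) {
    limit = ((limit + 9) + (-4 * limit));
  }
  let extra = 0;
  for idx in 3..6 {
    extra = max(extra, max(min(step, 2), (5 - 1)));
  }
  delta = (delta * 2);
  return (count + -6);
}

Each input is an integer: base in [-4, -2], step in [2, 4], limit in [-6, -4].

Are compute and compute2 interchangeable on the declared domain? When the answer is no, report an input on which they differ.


Although same computation, different form, 27/27 inputs agree.
verdict: equivalent


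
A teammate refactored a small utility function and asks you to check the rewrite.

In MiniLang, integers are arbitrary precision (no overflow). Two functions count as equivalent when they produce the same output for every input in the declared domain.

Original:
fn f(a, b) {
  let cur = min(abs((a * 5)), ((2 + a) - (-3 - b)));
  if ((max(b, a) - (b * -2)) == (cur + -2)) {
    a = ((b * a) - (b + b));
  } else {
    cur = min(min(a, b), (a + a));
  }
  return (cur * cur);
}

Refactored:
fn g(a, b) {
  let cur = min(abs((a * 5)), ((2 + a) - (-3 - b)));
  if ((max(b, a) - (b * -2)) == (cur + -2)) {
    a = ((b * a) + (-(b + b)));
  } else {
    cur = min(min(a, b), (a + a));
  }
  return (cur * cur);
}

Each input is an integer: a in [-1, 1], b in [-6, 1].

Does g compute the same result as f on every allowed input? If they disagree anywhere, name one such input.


Reading the diff, among the changes: arithmetic usage differs.
As a probe, take a=1, b=0: f runs cur := 5 | ((max(b, a) - (b * -2)) == (cur + -2)): false | cur := 0 | result 0; g runs cur := 5 | ((max(b, a) - (b * -2)) == (cur + -2)): false | cur := 0 | result 0; both end at 0.
Sweeping the whole domain (24 inputs) finds no disagreement.
verdict: equivalent


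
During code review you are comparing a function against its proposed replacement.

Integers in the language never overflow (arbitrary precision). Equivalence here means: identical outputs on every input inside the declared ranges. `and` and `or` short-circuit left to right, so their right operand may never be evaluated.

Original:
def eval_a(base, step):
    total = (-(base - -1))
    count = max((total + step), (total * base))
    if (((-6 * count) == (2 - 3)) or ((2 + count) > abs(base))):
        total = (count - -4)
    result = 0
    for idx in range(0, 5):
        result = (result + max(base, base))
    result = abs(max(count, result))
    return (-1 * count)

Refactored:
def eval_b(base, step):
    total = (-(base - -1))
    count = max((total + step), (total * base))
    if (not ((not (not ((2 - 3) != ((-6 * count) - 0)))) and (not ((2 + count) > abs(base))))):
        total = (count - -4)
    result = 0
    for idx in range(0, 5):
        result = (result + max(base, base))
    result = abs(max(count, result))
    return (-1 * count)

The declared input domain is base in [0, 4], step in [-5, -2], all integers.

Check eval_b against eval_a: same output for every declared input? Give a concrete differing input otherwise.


Differences: arithmetic usage differs; boolean connective usage differs; comparison usage differs; constant usage differs — yet all 20 inputs agree.
verdict: equivalent


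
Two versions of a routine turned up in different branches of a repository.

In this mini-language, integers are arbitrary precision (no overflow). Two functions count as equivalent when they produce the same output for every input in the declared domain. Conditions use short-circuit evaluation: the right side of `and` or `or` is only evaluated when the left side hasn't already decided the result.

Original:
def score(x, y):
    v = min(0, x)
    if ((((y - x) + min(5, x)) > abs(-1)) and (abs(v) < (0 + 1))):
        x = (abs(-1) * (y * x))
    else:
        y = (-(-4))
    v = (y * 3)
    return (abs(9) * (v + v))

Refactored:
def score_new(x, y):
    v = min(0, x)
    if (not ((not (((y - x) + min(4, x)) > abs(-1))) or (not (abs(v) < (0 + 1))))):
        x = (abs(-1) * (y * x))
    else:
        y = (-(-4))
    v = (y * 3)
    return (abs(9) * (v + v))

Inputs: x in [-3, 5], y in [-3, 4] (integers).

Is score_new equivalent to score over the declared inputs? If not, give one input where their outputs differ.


Not equivalent: x=5, y=2 separates them (108 vs 216).
score: v = 0; ((((y - x) + min(5, x)) > abs(-1)) and (abs(v) < (0 + 1))) -> true; x = 10; v = 6; return 108
score_new: v = 0; (not ((not (((y - x) + min(4, x)) > abs(-1))) or (not (abs(v) < (0 + 1))))) -> false; y = 4; v = 12; return 216
verdict: not equivalent; witness: x=5, y=2


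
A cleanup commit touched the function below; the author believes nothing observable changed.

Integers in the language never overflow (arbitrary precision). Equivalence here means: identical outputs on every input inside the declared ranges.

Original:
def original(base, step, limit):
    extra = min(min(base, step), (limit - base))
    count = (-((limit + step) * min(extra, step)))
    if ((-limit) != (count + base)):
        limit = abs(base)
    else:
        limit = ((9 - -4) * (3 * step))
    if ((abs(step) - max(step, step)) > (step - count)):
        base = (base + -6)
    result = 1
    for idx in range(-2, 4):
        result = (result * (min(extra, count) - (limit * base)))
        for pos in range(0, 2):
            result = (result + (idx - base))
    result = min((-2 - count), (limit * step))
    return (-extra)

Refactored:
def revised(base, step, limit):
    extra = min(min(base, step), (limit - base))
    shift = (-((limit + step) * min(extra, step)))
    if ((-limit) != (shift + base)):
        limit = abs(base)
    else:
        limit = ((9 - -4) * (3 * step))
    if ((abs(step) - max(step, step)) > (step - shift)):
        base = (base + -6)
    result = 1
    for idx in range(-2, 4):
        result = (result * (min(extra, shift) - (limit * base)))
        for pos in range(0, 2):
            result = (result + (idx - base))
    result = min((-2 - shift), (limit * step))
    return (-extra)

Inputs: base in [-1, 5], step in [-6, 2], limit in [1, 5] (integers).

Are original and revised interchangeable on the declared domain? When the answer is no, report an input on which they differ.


The two are interchangeable: local variable names differ, and every declared input agrees.
Tracing base=1, step=-4, limit=4: original: extra=-4, then count=0, then ((-limit) != (count + base)) is true, then limit=1, then ((abs(step) - max(step, step)) > (step - count)) is true, then base=-5, then result=1, then (idx=-2), then result=1, then (pos=0), then result=4, then (pos=1), then result=7, then (idx=-1), then result=7, then (pos=0), then result=11, then (pos=1), then result=15, then (idx=0), then result=15, then (pos=0), then result=20, then (pos=1), then result=25, then (idx=1), then result=25, then (pos=0), then result=31, then (pos=1), then result=37, then (idx=2), then result=37, then (pos=0), then result=44, then (pos=1), then result=51, then (idx=3), then result=51, then (pos=0), then result=59, then (pos=1), then result=67, then result=-4, then returns 4 | revised: extra=-4, then shift=0, then ((-limit) != (shift + base)) is true, then limit=1, then ((abs(step) - max(step, step)) > (step - shift)) is true, then base=-5, then result=1, then (idx=-2), then result=1, then (pos=0), then result=4, then (pos=1), then result=7, then (idx=-1), then result=7, then (pos=0), then result=11, then (pos=1), then result=15, then (idx=0), then result=15, then (pos=0), then result=20, then (pos=1), then result=25, then (idx=1), then result=25, then (pos=0), then result=31, then (pos=1), then result=37, then (idx=2), then result=37, then (pos=0), then result=44, then (pos=1), then result=51, then (idx=3), then result=51, then (pos=0), then result=59, then (pos=1), then result=67, then result=-4, then returns 4 — matching result 4.
Sweeping the whole domain (315 inputs) finds no disagreement.
verdict: equivalent


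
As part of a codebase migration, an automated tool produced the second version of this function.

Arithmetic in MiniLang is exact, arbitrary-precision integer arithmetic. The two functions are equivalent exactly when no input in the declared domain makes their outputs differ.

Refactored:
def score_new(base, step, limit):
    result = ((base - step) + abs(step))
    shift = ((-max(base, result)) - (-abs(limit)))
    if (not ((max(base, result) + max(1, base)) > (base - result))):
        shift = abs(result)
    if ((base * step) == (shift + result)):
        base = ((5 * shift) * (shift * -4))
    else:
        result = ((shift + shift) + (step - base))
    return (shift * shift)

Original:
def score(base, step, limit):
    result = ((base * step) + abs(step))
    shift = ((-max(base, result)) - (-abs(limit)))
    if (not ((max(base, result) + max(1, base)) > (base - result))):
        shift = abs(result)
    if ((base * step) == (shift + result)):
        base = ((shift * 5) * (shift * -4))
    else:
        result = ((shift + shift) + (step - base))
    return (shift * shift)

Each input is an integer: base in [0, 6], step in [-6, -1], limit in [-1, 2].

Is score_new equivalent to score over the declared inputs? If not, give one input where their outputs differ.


Try base=0, step=-6, limit=-1.
score: result = 6; shift = -5; (not ((max(base, result) + max(1, base)) > (base - result))) -> false; ((base * step) == (shift + result)) -> false; result = -16; return 25
score_new: result = 12; shift = -11; (not ((max(base, result) + max(1, base)) > (base - result))) -> false; ((base * step) == (shift + result)) -> false; result = -28; return 121
25 != 121, so the rewrite changes behavior.
verdict: not equivalent; witness: base=0, step=-6, limit=-1


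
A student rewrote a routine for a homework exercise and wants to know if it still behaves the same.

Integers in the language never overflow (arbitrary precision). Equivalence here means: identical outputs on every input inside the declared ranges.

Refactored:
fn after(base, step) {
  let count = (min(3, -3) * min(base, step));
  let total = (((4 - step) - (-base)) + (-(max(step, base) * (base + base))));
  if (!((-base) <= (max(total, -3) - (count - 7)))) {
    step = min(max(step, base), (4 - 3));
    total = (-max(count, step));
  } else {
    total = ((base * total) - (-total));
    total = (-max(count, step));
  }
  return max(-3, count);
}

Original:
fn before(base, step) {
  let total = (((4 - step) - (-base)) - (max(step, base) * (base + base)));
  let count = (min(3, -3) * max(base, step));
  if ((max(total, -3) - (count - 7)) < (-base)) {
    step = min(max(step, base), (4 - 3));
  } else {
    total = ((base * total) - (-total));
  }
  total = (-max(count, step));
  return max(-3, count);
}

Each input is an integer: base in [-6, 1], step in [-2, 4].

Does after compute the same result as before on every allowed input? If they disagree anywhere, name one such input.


Not equivalent: base=-6, step=-2 separates them (6 vs 18).
before: total=-24, then count=6, then ((max(total, -3) - (count - 7)) < (-base)) is true, then step=-2, then total=-6, then returns 6
after: count=18, then total=-24, then (!((-base) <= (max(total, -3) - (count - 7)))) is true, then step=-2, then total=-18, then returns 18
verdict: not equivalent; witness: base=-6, step=-2


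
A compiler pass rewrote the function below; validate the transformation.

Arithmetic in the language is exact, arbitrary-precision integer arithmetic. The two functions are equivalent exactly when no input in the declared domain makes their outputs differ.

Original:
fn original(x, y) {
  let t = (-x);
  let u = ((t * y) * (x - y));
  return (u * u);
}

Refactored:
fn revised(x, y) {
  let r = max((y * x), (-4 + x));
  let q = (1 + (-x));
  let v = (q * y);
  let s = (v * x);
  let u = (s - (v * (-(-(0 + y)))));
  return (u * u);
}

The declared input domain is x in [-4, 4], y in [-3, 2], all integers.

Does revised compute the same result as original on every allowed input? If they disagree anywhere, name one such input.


Input x=-4, y=-3: 144 from original versus 225 from revised.
verdict: not equivalent; witness: x=-4, y=-3


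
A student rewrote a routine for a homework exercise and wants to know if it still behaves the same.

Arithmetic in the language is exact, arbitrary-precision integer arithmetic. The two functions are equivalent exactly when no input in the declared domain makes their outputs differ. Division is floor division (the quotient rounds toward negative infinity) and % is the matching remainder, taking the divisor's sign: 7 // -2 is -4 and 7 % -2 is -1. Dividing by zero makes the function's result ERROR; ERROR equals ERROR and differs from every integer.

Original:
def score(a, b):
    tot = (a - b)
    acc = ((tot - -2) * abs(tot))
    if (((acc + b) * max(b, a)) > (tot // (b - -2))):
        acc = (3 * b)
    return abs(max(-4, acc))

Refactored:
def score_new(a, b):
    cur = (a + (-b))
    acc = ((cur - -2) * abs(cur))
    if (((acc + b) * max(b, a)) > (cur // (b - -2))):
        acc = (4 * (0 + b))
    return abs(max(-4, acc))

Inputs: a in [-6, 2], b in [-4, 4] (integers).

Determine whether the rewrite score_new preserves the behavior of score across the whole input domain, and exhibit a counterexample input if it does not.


The rewrite breaks on a=-6, b=-1, where the results are 3 and 4.
score: tot=-5, then acc=-15, then (((acc + b) * max(b, a)) > (tot // (b - -2))) is true, then acc=-3, then returns 3
score_new: cur=-5, then acc=-15, then (((acc + b) * max(b, a)) > (cur // (b - -2))) is true, then acc=-4, then returns 4
verdict: not equivalent; witness: a=-6, b=-1


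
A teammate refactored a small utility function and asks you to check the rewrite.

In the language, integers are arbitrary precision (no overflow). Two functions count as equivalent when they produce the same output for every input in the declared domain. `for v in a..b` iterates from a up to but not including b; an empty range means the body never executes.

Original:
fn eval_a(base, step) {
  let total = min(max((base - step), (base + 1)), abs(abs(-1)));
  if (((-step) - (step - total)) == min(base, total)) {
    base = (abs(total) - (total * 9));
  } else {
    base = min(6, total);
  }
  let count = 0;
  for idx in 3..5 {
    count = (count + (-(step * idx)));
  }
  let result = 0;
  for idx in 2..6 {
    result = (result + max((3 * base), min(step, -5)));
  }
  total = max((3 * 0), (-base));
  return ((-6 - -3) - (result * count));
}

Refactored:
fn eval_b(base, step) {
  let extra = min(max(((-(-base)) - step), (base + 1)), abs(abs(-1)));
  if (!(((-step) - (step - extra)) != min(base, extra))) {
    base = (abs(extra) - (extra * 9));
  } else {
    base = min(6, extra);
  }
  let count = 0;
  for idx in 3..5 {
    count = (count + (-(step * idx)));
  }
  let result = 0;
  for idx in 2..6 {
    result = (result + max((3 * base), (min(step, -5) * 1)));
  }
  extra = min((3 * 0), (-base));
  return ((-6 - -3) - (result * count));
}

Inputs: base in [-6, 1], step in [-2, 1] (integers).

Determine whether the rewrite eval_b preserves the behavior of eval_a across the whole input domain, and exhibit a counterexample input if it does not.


Equivalent. The edit looks behavioral (`max((3 * 0), (-base))` became `min((3 * 0), (-base))`), but over these ranges it never changes the outcome.
Checked all 32 inputs in the declared domain: the outputs agree on every one.
As a probe, take base=-2, step=-1: eval_a runs total = -1; (((-step) - (step - total)) == min(base, total)) -> false; base = -1; count = 0; [idx=3]; count = 3; [idx=4]; count = 7; result = 0; [idx=2]; result = -3; [idx=3]; result = -6; [idx=4]; result = -9; [idx=5]; result = -12; total = 1; return 81; eval_b runs extra = -1; (!(((-step) - (step - extra)) != min(base, extra))) -> false; base = -1; count = 0; [idx=3]; count = 3; [idx=4]; count = 7; result = 0; [idx=2]; result = -3; [idx=3]; result = -6; [idx=4]; result = -9; [idx=5]; result = -12; extra = 0; return 81; both end at 81.
verdict: equivalent


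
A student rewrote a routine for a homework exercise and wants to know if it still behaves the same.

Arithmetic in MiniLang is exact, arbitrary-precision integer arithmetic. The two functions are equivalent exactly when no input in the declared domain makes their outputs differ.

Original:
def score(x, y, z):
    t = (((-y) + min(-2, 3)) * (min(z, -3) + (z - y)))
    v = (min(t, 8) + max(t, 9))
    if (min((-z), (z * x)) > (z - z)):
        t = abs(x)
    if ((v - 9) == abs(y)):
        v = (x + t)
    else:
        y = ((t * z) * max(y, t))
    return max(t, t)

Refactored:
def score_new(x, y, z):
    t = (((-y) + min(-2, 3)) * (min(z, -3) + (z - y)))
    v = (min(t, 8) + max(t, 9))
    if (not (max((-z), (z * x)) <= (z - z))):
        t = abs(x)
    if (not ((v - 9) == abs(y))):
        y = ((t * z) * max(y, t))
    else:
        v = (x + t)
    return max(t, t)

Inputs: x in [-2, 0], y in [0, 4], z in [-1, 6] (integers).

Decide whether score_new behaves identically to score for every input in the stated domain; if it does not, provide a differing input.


Take x=0, y=0, z=-1.
score: t := 8 | v := 17 | (min((-z), (z * x)) > (z - z)): false | ((v - 9) == abs(y)): false | y := -64 | result 8
score_new: t := 8 | v := 17 | (not (max((-z), (z * x)) <= (z - z))): true | t := 0 | (not ((v - 9) == abs(y))): true | y := 0 | result 0
8 vs 0 — the two versions disagree here.
verdict: not equivalent; witness: x=0, y=0, z=-1


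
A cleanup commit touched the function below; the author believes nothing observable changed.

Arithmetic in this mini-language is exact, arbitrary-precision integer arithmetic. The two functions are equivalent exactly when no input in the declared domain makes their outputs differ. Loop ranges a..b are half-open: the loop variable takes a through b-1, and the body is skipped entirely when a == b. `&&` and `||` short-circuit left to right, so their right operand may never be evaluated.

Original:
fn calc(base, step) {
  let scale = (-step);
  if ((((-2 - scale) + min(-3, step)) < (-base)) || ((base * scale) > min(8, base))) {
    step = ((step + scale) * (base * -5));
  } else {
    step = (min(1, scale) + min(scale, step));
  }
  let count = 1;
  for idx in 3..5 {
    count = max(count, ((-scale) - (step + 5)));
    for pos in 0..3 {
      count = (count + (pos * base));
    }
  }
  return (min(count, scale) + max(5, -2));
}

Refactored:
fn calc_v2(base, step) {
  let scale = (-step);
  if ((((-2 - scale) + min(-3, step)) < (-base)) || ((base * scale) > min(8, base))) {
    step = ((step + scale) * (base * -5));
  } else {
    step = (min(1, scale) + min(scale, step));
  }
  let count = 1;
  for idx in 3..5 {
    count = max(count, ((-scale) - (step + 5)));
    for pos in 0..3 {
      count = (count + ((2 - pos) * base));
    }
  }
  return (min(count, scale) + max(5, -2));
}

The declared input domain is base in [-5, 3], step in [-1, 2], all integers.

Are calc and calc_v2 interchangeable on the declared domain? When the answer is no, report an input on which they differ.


This is a faithful refactor — constant usage differs; also arithmetic usage differs, but the computed results match everywhere.
One worked example (base=0, step=1) — calc: scale := -1 | ((((-2 - scale) + min(-3, step)) < (-base)) || ((base * scale) > min(8, base))): true | step := 0 | count := 1 | iter idx=3: | count := 1 | iter pos=0: | count := 1 | iter pos=1: | count := 1 | iter pos=2: | count := 1 | iter idx=4: | count := 1 | iter pos=0: | count := 1 | iter pos=1: | count := 1 | iter pos=2: | count := 1 | result 4; calc_v2: scale := -1 | ((((-2 - scale) + min(-3, step)) < (-base)) || ((base * scale) > min(8, base))): true | step := 0 | count := 1 | iter idx=3: | count := 1 | iter pos=0: | count := 1 | iter pos=1: | count := 1 | iter pos=2: | count := 1 | iter idx=4: | count := 1 | iter pos=0: | count := 1 | iter pos=1: | count := 1 | iter pos=2: | count := 1 | result 4; agreement on 4.
Every one of the 36 inputs gives matching results.
verdict: equivalent


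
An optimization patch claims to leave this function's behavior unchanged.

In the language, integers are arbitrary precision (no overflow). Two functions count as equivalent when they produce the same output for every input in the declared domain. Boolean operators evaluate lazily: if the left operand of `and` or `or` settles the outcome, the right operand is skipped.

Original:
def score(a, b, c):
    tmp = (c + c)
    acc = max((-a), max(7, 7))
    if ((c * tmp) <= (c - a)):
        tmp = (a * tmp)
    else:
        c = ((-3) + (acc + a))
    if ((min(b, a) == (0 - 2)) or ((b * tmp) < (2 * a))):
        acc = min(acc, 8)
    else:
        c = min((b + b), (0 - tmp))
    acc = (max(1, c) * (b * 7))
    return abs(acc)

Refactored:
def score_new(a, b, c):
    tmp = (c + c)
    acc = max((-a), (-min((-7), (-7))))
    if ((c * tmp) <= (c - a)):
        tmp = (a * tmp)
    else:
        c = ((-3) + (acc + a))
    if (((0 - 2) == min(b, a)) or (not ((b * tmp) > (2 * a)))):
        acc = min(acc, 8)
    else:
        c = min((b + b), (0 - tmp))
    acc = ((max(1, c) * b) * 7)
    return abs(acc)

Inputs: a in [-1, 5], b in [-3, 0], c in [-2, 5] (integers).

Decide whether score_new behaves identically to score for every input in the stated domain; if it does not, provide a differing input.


Consider the input a=1, b=-1, c=-1.
score: tmp = -2; acc = 7; ((c * tmp) <= (c - a)) -> false; c = 5; ((min(b, a) == (0 - 2)) or ((b * tmp) < (2 * a))) -> false; c = -2; acc = -7; return 7
score_new: tmp = -2; acc = 7; ((c * tmp) <= (c - a)) -> false; c = 5; (((0 - 2) == min(b, a)) or (not ((b * tmp) > (2 * a)))) -> true; acc = 7; acc = -35; return 35
7 vs 35 — the two versions disagree here.
verdict: not equivalent; witness: a=1, b=-1, c=-1


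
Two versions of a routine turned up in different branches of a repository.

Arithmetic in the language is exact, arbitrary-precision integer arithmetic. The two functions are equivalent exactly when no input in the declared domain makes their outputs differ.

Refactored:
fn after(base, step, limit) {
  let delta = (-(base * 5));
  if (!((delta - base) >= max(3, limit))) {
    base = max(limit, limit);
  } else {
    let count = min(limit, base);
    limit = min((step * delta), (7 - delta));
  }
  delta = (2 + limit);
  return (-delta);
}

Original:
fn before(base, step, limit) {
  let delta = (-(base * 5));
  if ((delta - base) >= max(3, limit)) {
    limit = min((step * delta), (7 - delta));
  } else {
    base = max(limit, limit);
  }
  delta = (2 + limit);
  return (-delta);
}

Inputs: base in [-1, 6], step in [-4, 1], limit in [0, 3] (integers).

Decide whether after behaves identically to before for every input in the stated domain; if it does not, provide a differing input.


Side by side, the visible changes include: statement counts differ, and boolean connective usage differs, and min/max/abs usage differs, and local variable names differ.
Tracing base=-1, step=-3, limit=1: before: delta becomes 5; next ((delta - base) >= max(3, limit)) evaluates to true; next limit becomes -15; next delta becomes -13; next final value 13 | after: delta becomes 5; next (!((delta - base) >= max(3, limit))) evaluates to false; next count becomes -1; next limit becomes -15; next delta becomes -13; next final value 13 — matching result 13.
Every one of the 192 inputs gives matching results.
verdict: equivalent


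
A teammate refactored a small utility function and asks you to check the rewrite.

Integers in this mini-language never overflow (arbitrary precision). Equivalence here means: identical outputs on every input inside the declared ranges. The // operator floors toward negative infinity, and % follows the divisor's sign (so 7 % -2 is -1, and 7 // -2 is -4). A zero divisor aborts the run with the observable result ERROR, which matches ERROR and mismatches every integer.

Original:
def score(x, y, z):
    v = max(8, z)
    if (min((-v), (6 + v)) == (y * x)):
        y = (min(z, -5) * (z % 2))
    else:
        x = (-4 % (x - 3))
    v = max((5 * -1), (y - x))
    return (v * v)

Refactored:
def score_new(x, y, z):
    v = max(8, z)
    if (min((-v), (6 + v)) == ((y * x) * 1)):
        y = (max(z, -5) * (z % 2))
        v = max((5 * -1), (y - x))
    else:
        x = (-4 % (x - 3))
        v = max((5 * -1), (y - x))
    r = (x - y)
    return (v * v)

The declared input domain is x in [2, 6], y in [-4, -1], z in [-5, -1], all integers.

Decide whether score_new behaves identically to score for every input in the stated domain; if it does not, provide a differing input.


Evaluate both at x=2, y=-4, z=-1.
score: v := 8 | (min((-v), (6 + v)) == (y * x)): true | y := -5 | v := -5 | result 25
score_new: v := 8 | (min((-v), (6 + v)) == ((y * x) * 1)): true | y := -1 | v := -3 | r := 3 | result 9
25 vs 9 — the two versions disagree here.
verdict: not equivalent; witness: x=2, y=-4, z=-1


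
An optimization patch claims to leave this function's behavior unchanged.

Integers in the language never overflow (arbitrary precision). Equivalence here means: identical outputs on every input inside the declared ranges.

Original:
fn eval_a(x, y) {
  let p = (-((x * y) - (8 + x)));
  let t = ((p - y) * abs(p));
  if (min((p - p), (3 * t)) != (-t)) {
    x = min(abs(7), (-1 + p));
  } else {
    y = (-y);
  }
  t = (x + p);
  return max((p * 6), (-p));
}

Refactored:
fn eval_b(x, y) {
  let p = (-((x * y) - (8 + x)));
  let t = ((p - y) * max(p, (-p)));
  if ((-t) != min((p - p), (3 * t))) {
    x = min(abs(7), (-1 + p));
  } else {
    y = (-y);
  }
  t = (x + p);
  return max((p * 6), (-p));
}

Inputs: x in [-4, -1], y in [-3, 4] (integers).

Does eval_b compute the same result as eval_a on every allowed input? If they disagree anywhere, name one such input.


Although min/max/abs usage differs, 32/32 inputs agree.
verdict: equivalent


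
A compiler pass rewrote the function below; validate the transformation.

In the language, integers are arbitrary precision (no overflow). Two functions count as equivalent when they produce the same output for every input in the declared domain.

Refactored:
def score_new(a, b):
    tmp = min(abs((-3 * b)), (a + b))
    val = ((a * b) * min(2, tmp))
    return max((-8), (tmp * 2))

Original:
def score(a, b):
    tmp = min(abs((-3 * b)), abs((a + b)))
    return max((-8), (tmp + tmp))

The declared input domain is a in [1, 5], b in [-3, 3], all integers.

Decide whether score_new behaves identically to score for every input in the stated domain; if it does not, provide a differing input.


There is a counterexample at a=1, b=-3: 4 on one side, -4 on the other.
score: tmp=2, then returns 4
score_new: tmp=-2, then val=6, then returns -4
verdict: not equivalent; witness: a=1, b=-3


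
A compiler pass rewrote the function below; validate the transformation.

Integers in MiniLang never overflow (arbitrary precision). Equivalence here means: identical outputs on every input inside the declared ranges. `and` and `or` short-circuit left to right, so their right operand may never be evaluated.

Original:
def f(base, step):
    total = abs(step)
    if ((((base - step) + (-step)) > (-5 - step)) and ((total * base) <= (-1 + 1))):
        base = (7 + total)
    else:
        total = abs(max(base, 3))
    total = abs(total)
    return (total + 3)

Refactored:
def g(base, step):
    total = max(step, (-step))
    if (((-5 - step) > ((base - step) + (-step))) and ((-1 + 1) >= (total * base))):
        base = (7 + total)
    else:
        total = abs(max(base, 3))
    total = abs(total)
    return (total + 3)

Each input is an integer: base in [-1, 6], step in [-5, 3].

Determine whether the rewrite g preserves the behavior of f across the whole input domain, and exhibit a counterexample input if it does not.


The rewrite breaks on base=-1, step=-5, where the results are 8 and 6.
f: total=5, then ((((base - step) + (-step)) > (-5 - step)) and ((total * base) <= (-1 + 1))) is true, then base=12, then total=5, then returns 8
g: total=5, then (((-5 - step) > ((base - step) + (-step))) and ((-1 + 1) >= (total * base))) is false, then total=3, then total=3, then returns 6
verdict: not equivalent; witness: base=-1, step=-5


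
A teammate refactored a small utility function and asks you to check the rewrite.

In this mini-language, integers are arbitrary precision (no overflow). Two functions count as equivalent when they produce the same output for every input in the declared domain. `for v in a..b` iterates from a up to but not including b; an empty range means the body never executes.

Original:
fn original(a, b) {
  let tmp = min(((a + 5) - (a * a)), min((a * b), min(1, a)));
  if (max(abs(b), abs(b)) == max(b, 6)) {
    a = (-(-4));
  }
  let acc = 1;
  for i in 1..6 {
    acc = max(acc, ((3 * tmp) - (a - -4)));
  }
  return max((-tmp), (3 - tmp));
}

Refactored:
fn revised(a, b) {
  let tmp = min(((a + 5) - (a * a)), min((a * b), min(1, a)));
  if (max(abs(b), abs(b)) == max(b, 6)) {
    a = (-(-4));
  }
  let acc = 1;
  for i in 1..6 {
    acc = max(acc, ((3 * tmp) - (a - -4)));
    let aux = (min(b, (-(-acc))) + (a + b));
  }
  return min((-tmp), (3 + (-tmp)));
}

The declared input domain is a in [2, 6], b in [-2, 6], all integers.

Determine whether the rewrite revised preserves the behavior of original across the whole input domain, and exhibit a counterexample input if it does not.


At a=2, b=-2: original gives 7, revised gives 4.
verdict: not equivalent; witness: a=2, b=-2


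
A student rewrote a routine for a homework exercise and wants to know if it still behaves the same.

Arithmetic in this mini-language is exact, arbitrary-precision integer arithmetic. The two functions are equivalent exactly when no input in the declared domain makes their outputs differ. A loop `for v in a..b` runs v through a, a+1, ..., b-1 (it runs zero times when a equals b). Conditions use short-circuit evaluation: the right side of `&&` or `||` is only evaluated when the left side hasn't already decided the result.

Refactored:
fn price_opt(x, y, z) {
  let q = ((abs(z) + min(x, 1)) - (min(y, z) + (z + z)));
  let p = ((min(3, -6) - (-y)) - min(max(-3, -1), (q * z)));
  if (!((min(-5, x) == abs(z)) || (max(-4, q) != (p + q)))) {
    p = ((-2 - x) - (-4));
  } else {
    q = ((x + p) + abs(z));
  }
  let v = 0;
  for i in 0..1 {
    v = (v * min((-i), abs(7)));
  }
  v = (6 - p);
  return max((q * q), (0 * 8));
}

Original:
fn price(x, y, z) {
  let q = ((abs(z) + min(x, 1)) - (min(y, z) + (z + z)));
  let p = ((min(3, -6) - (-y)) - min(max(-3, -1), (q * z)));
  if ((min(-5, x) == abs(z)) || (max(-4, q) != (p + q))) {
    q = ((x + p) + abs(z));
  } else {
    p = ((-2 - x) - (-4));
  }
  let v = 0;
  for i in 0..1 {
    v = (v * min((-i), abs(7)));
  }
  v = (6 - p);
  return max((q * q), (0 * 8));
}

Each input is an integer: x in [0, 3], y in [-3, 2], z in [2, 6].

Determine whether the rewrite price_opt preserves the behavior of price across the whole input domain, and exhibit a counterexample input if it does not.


The two are interchangeable: boolean connective usage differs, and every declared input agrees.
Tracing x=1, y=1, z=4: price: q = -4; p = 11; ((min(-5, x) == abs(z)) || (max(-4, q) != (p + q))) -> true; q = 16; v = 0; [i=0]; v = 0; v = -5; return 256 | price_opt: q = -4; p = 11; (!((min(-5, x) == abs(z)) || (max(-4, q) != (p + q)))) -> false; q = 16; v = 0; [i=0]; v = 0; v = -5; return 256 — matching result 256.
An exhaustive pass over the 120 declared inputs shows identical outputs.
verdict: equivalent


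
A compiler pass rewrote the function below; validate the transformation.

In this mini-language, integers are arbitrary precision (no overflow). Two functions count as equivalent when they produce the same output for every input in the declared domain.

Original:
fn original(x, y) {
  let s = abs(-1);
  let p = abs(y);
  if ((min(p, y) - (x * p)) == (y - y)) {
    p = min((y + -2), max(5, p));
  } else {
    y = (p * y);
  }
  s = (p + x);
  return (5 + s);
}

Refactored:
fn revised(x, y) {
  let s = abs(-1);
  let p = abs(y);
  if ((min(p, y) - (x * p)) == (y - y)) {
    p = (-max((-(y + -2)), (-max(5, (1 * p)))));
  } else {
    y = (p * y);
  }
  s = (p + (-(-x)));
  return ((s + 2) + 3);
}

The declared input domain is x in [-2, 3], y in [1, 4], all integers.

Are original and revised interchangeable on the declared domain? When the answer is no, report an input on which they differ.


Changes here: min/max/abs usage differs; and constant usage differs; and arithmetic usage differs; the full 24-point sweep finds no disagreement.
verdict: equivalent
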